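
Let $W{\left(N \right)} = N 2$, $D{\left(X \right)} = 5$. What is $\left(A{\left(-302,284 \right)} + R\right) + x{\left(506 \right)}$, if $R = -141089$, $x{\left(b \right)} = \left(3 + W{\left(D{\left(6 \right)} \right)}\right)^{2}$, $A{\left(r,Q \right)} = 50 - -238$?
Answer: $-140632$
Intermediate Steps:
$A{\left(r,Q \right)} = 288$ ($A{\left(r,Q \right)} = 50 + 238 = 288$)
$W{\left(N \right)} = 2 N$
$x{\left(b \right)} = 169$ ($x{\left(b \right)} = \left(3 + 2 \cdot 5\right)^{2} = \left(3 + 10\right)^{2} = 13^{2} = 169$)
$\left(A{\left(-302,284 \right)} + R\right) + x{\left(506 \right)} = \left(288 - 141089\right) + 169 = -140801 + 169 = -140632$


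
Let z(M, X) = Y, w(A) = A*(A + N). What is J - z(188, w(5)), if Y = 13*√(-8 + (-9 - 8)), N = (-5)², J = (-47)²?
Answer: 2209 - 65*I ≈ 2209.0 - 65.0*I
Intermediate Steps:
J = 2209
N = 25
w(A) = A*(25 + A) (w(A) = A*(A + 25) = A*(25 + A))
Y = 65*I (Y = 13*√(-8 - 17) = 13*√(-25) = 13*(5*I) = 65*I ≈ 65.0*I)
z(M, X) = 65*I
J - z(188, w(5)) = 2209 - 65*I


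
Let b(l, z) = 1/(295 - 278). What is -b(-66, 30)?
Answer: -1/17 ≈ -0.058824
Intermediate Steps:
b(l, z) = 1/17
-b(-66, 30) = -1*1/17 = -1/17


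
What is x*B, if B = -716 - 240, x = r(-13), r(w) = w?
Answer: 12428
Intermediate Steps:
x = -13
B = -956
x*B = -13*(-956) = 12428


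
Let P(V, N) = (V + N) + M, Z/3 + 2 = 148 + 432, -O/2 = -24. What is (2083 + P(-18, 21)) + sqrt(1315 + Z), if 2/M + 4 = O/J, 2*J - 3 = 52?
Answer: 129277/62 + sqrt(3049) ≈ 2140.3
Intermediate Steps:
J = 55/2 (J = 3/2 + (1/2)*52 = 3/2 + 26 = 55/2 ≈ 27.500)
O = 48 (O = -2*(-24) = 48)
Z = 1734 (Z = -6 + 3*(148 + 432) = -6 + 3*580 = -6 + 1740 = 1734)
M = -55/62 (M = 2/(-4 + 48/(55/2)) = 2/(-4 + 48*(2/55)) = 2/(-4 + 96/55) = 2/(-124/55) = 2*(-55/124) = -55/62 ≈ -0.88710)
P(V, N) = -55/62 + N + V (P(V, N) = (V + N) - 55/62 = (N + V) - 55/62 = -55/62 + N + V)
(2083 + P(-18, 21)) + sqrt(1315 + Z) = (2083 + (-55/62 + 21 - 18)) + sqrt(1315 + 1734) = (2083 + 131/62) + sqrt(3049) = 129277/62 + sqrt(3049)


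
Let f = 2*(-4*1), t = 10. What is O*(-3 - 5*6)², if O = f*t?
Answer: -87120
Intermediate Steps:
f = -8 (f = 2*(-4) = -8)
O = -80 (O = -8*10 = -80)
O*(-3 - 5*6)² = -80*(-3 - 5*6)² = -80*(-3 - 30)² = -80*(-33)² = -80*1089 = -87120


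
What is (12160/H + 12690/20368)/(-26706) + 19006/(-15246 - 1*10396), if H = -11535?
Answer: -5962468527150151/8044456915285488 ≈ -0.74119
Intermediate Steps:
(12160/H + 12690/20368)/(-26706) + 19006/(-15246 - 1*10396) = (12160/(-11535) + 12690/20368)/(-26706) + 19006/(-15246 - 1*10396) = (12160*(-1/11535) + 12690*(1/20368))*(-1/26706) + 19006/(-15246 - 10396) = (-2432/2307 + 6345/10184)*(-1/26706) + 19006/(-25642) = -10129573/23494488*(-1/26706) + 19006*(-1/25642) = 10129573/627443796528 - 9503/12821 = -5962468527150151/8044456915285488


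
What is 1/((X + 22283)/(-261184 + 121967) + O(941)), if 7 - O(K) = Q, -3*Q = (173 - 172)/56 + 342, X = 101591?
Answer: 23388456/2809331561 ≈ 0.0083253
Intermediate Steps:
Q = -19153/168 (Q = -((173 - 172)/56 + 342)/3 = -(1*(1/56) + 342)/3 = -(1/56 + 342)/3 = -⅓*19153/56 = -19153/168 ≈ -114.01)
O(K) = 20329/168 (O(K) = 7 - 1*(-19153/168) = 7 + 19153/168 = 20329/168)
1/((X + 22283)/(-261184 + 121967) + O(941)) = 1/((101591 + 22283)/(-261184 + 121967) + 20329/168) = 1/(123874/(-139217) + 20329/168) = 1/(123874*(-1/139217) + 20329/168) = 1/(-123874/139217 + 20329/168) = 1/(2809331561/23388456) = 23388456/2809331561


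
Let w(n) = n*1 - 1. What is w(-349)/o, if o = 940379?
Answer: -350/940379 ≈ -0.00037219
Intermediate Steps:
w(n) = -1 + n (w(n) = n - 1 = -1 + n)
w(-349)/o = (-1 - 349)/940379 = -350*1/940379 = -350/940379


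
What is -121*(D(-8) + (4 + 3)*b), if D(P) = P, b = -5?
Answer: 5203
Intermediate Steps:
-121*(D(-8) + (4 + 3)*b) = -121*(-8 + (4 + 3)*(-5)) = -121*(-8 + 7*(-5)) = -121*(-8 - 35) = -121*(-43) = 5203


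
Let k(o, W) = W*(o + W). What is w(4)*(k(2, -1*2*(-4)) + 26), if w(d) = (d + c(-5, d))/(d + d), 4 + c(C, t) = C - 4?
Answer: -477/4 ≈ -119.25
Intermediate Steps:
c(C, t) = -8 + C (c(C, t) = -4 + (C - 4) = -4 + (-4 + C) = -8 + C)
w(d) = (-13 + d)/(2*d) (w(d) = (d + (-8 - 5))/(d + d) = (d - 13)/((2*d)) = (-13 + d)*(1/(2*d)) = (-13 + d)/(2*d))
k(o, W) = W*(W + o)
w(4)*(k(2, -1*2*(-4)) + 26) = ((½)*(-13 + 4)/4)*((-1*2*(-4))*(-1*2*(-4) + 2) + 26) = ((½)*(¼)*(-9))*((-2*(-4))*(-2*(-4) + 2) + 26) = -9*(8*(8 + 2) + 26)/8 = -9*(8*10 + 26)/8 = -9*(80 + 26)/8 = -9/8*106 = -477/4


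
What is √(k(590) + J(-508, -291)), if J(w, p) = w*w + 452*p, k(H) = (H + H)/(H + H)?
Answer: √126533 ≈ 355.71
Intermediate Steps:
k(H) = 1 (k(H) = (2*H)/((2*H)) = (2*H)*(1/(2*H)) = 1)
J(w, p) = w² + 452*p
√(k(590) + J(-508, -291)) = √(1 + ((-508)² + 452*(-291))) = √(1 + (258064 - 131532)) = √(1 + 126532) = √126533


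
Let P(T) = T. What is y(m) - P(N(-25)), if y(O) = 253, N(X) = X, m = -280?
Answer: 278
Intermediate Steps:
y(m) - P(N(-25)) = 253 - 1*(-25) = 253 + 25 = 278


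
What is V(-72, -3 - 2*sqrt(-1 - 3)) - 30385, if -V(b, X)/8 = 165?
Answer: -31705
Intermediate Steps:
V(b, X) = -1320 (V(b, X) = -8*165 = -1320)
V(-72, -3 - 2*sqrt(-1 - 3)) - 30385 = -1320 - 30385 = -31705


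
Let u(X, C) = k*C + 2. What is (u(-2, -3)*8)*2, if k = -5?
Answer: 272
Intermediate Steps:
u(X, C) = 2 - 5*C (u(X, C) = -5*C + 2 = 2 - 5*C)
(u(-2, -3)*8)*2 = ((2 - 5*(-3))*8)*2 = ((2 + 15)*8)*2 = (17*8)*2 = 136*2 = 272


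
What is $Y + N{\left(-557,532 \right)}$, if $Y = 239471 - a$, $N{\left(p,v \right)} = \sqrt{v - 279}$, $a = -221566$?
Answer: $461037 + \sqrt{253} \approx 4.6105 \cdot 10^{5}$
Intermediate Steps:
$N{\left(p,v \right)} = \sqrt{-279 + v}$
$Y = 461037$ ($Y = 239471 - -221566 = 239471 + 221566 = 461037$)
$Y + N{\left(-557,532 \right)} = 461037 + \sqrt{-279 + 532} = 461037 + \sqrt{253}$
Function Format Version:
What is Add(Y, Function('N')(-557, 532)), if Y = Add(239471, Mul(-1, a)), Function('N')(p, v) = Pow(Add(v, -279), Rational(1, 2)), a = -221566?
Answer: Add(461037, Pow(253, Rational(1, 2))) ≈ 4.6105e+5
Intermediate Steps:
Function('N')(p, v) = Pow(Add(-279, v), Rational(1, 2))
Y = 461037 (Y = Add(239471, Mul(-1, -221566)) = Add(239471, 221566) = 461037)
Add(Y, Function('N')(-557, 532)) = Add(461037, Pow(Add(-279, 532), Rational(1, 2))) = Add(461037, Pow(253, Rational(1, 2)))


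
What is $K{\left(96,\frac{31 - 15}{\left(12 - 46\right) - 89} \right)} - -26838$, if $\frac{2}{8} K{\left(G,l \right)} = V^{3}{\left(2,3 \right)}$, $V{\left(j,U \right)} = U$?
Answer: $26946$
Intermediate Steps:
$K{\left(G,l \right)} = 108$ ($K{\left(G,l \right)} = 4 \cdot 3^{3} = 4 \cdot 27 = 108$)
$K{\left(96,\frac{31 - 15}{\left(12 - 46\right) - 89} \right)} - -26838 = 108 - -26838 = 108 + 26838 = 26946$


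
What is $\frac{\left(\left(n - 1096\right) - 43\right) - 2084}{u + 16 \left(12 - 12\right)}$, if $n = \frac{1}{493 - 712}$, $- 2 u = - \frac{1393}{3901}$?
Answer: $- \frac{786706868}{43581} \approx -18052.0$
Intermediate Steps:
$u = \frac{1393}{7802}$ ($u = - \frac{\left(-1393\right) \frac{1}{3901}}{2} = \left(- \frac{1}{2}\right) \left(- \frac{1393}{3901}\right) = \frac{1393}{7802} \approx 0.17854$)
$n = - \frac{1}{219}$ ($n = \frac{1}{-219} = - \frac{1}{219} \approx -0.0045662$)
$\frac{\left(\left(n - 1096\right) - 43\right) - 2084}{u + 16 \left(12 - 12\right)} = \frac{\left(\left(- \frac{1}{219} - 1096\right) - 43\right) - 2084}{\frac{1393}{7802} + 16 \left(12 - 12\right)} = \frac{\left(- \frac{240025}{219} - 43\right) - 2084}{\frac{1393}{7802} + 16 \cdot 0} = \frac{- \frac{249442}{219} - 2084}{\frac{1393}{7802} + 0} = - \frac{705838}{219 \cdot \frac{1393}{7802}} = \left(- \frac{705838}{219}\right) \frac{7802}{1393} = - \frac{786706868}{43581}$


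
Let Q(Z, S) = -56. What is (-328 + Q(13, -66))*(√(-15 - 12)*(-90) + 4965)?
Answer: -1906560 + 103680*I*√3 ≈ -1.9066e+6 + 1.7958e+5*I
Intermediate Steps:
(-328 + Q(13, -66))*(√(-15 - 12)*(-90) + 4965) = (-328 - 56)*(√(-15 - 12)*(-90) + 4965) = -384*(√(-27)*(-90) + 4965) = -384*((3*I*√3)*(-90) + 4965) = -384*(-270*I*√3 + 4965) = -384*(4965 - 270*I*√3) = -1906560 + 103680*I*√3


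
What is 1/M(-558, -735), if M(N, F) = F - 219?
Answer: -1/954 ≈ -0.0010482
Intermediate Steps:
M(N, F) = -219 + F
1/M(-558, -735) = 1/(-219 - 735) = 1/(-954) = -1/954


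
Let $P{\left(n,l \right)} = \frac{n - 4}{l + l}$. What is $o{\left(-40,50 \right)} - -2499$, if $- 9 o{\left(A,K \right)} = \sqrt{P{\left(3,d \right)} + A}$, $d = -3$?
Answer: $2499 - \frac{i \sqrt{1434}}{54} \approx 2499.0 - 0.70126 i$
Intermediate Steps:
$P{\left(n,l \right)} = \frac{-4 + n}{2 l}$
$o{\left(A,K \right)} = - \frac{\sqrt{\frac{1}{6} + A}}{9}$ ($o{\left(A,K \right)} = - \frac{\sqrt{\frac{-4 + 3}{2 \left(-3\right)} + A}}{9} = - \frac{\sqrt{\frac{1}{2} \left(- \frac{1}{3}\right) \left(-1\right) + A}}{9} = - \frac{\sqrt{\frac{1}{6} + A}}{9}$)
$o{\left(-40,50 \right)} - -2499 = - \frac{\sqrt{6 + 36 \left(-40\right)}}{54} - -2499 = - \frac{\sqrt{6 - 1440}}{54} + 2499 = - \frac{\sqrt{-1434}}{54} + 2499 = - \frac{i \sqrt{1434}}{54} + 2499 = 2499 - \frac{i \sqrt{1434}}{54}$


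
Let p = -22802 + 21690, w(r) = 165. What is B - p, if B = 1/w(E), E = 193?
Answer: 183481/165 ≈ 1112.0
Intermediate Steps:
B = 1/165 ≈ 0.0060606
p = -1112
B - p = 1/165 - 1*(-1112) = 1/165 + 1112 = 183481/165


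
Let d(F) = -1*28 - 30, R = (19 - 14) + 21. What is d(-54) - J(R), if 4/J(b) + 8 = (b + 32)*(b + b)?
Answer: -43617/752 ≈ -58.001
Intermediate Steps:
R = 26 (R = 5 + 21 = 26)
d(F) = -58 (d(F) = -28 - 30 = -58)
J(b) = 4/(-8 + 2*b*(32 + b)) (J(b) = 4/(-8 + (b + 32)*(b + b)) = 4/(-8 + (32 + b)*(2*b)) = 4/(-8 + 2*b*(32 + b)))
d(-54) - J(R) = -58 - 2/(-4 + 26**2 + 32*26) = -58 - 2/(-4 + 676 + 832) = -58 - 2/1504 = -58 - 1*1/752 = -58 - 1/752 = -43617/752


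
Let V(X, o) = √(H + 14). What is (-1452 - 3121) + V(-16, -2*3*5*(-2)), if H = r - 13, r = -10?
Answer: -4573 + 3*I ≈ -4573.0 + 3.0*I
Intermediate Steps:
H = -23 (H = -10 - 13 = -23)
V(X, o) = 3*I (V(X, o) = √(-23 + 14) = √(-9) = 3*I)
(-1452 - 3121) + V(-16, -2*3*5*(-2)) = (-1452 - 3121) + 3*I = -4573 + 3*I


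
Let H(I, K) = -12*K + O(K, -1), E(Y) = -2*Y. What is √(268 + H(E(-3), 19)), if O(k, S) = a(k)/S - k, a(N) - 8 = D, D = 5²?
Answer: 2*I*√3 ≈ 3.4641*I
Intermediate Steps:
D = 25
a(N) = 33 (a(N) = 8 + 25 = 33)
O(k, S) = -k + 33/S (O(k, S) = 33/S - k = -k + 33/S)
H(I, K) = -33 - 13*K (H(I, K) = -12*K + (-K + 33/(-1)) = -12*K + (-K + 33*(-1)) = -12*K + (-K - 33) = -12*K + (-33 - K) = -33 - 13*K)
√(268 + H(E(-3), 19)) = √(268 + (-33 - 13*19)) = √(268 + (-33 - 247)) = √(268 - 280) = √(-12) = 2*I*√3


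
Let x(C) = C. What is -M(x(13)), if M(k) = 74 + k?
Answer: -87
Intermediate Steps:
-M(x(13)) = -(74 + 13) = -1*87 = -87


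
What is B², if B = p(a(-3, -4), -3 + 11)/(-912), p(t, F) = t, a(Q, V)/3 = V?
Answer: 1/5776 ≈ 0.00017313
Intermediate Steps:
a(Q, V) = 3*V
B = 1/76 (B = (3*(-4))/(-912) = -12*(-1/912) = 1/76 ≈ 0.013158)
B² = (1/76)² = 1/5776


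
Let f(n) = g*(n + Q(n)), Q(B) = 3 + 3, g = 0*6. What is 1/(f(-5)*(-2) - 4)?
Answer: -1/4 ≈ -0.25000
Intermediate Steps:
g = 0
Q(B) = 6
f(n) = 0 (f(n) = 0*(n + 6) = 0*(6 + n) = 0)
1/(f(-5)*(-2) - 4) = 1/(0*(-2) - 4) = 1/(0 - 4) = 1/(-4) = -1/4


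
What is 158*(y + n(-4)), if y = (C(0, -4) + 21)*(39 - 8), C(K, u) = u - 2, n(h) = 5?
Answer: 74260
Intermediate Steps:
C(K, u) = -2 + u
y = 465 (y = ((-2 - 4) + 21)*(39 - 8) = (-6 + 21)*31 = 15*31 = 465)
158*(y + n(-4)) = 158*(465 + 5) = 158*470 = 74260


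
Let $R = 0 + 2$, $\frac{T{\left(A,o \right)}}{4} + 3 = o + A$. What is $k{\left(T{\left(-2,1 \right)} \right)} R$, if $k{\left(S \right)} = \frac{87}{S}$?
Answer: $- \frac{87}{8} \approx -10.875$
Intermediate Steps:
$T{\left(A,o \right)} = -12 + 4 A + 4 o$ ($T{\left(A,o \right)} = -12 + 4 \left(o + A\right) = -12 + 4 \left(A + o\right) = -12 + \left(4 A + 4 o\right) = -12 + 4 A + 4 o$)
$R = 2$
$k{\left(T{\left(-2,1 \right)} \right)} R = \frac{87}{-12 + 4 \left(-2\right) + 4 \cdot 1} \cdot 2 = \frac{87}{-12 - 8 + 4} \cdot 2 = \frac{87}{-16} \cdot 2 = 87 \left(- \frac{1}{16}\right) 2 = \left(- \frac{87}{16}\right) 2 = - \frac{87}{8}$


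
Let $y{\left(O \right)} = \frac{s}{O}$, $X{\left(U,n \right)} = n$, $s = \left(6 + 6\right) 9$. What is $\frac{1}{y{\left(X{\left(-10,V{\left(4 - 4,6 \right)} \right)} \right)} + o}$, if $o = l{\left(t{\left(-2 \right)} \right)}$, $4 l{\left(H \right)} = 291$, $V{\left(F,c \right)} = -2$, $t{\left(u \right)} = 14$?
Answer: $\frac{4}{75} \approx 0.053333$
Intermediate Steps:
$s = 108$ ($s = 12 \cdot 9 = 108$)
$y{\left(O \right)} = \frac{108}{O}$
$l{\left(H \right)} = \frac{291}{4}$ ($l{\left(H \right)} = \frac{1}{4} \cdot 291 = \frac{291}{4}$)
$o = \frac{291}{4} \approx 72.75$
$\frac{1}{y{\left(X{\left(-10,V{\left(4 - 4,6 \right)} \right)} \right)} + o} = \frac{1}{\frac{108}{-2} + \frac{291}{4}} = \frac{1}{108 \left(- \frac{1}{2}\right) + \frac{291}{4}} = \frac{1}{-54 + \frac{291}{4}} = \frac{1}{\frac{75}{4}} = \frac{4}{75}$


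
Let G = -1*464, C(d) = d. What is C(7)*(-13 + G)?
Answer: -3339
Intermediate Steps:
G = -464
C(7)*(-13 + G) = 7*(-13 - 464) = 7*(-477) = -3339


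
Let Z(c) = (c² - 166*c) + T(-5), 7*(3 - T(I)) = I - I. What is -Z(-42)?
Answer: -8739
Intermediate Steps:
T(I) = 3 (T(I) = 3 - (I - I)/7 = 3 - ⅐*0 = 3 + 0 = 3)
Z(c) = 3 + c² - 166*c (Z(c) = (c² - 166*c) + 3 = 3 + c² - 166*c)
-Z(-42) = -(3 + (-42)² - 166*(-42)) = -(3 + 1764 + 6972) = -1*8739 = -8739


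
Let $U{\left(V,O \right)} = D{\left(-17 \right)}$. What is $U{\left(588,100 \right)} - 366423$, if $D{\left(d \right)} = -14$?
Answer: $-366437$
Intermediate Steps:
$U{\left(V,O \right)} = -14$
$U{\left(588,100 \right)} - 366423 = -14 - 366423 = -366437$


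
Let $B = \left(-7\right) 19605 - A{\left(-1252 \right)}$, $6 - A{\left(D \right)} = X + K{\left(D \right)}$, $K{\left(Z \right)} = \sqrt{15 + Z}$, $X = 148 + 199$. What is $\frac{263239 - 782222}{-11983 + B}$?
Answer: $\frac{77264632091}{22164362366} + \frac{518983 i \sqrt{1237}}{22164362366} \approx 3.486 + 0.00082354 i$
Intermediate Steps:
$X = 347$
$A{\left(D \right)} = -341 - \sqrt{15 + D}$ ($A{\left(D \right)} = 6 - \left(347 + \sqrt{15 + D}\right) = -341 - \sqrt{15 + D}$)
$B = -136894 + i \sqrt{1237}$ ($B = \left(-7\right) 19605 - \left(-341 - \sqrt{15 - 1252}\right) = -137235 - \left(-341 - \sqrt{-1237}\right) = -137235 - \left(-341 - i \sqrt{1237}\right) = -137235 + \left(341 + i \sqrt{1237}\right) = -136894 + i \sqrt{1237} \approx -1.3689 \cdot 10^{5} + 35.171 i$)
$\frac{263239 - 782222}{-11983 + B} = \frac{263239 - 782222}{-11983 - \left(136894 - i \sqrt{1237}\right)} = - \frac{518983}{-148877 + i \sqrt{1237}}$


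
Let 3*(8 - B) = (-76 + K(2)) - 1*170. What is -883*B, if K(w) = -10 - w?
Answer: -83002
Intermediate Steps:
B = 94 (B = 8 - ((-76 + (-10 - 1*2)) - 1*170)/3 = 8 - ((-76 + (-10 - 2)) - 170)/3 = 8 - ((-76 - 12) - 170)/3 = 8 - (-88 - 170)/3 = 8 - ⅓*(-258) = 8 + 86 = 94)
-883*B = -883*94 = -83002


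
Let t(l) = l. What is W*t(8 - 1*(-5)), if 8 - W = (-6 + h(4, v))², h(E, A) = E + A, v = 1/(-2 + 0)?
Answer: 91/4 ≈ 22.750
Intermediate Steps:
v = -½ (v = 1/(-2) = -½ ≈ -0.50000)
h(E, A) = A + E
W = 7/4 (W = 8 - (-6 + (-½ + 4))² = 8 - (-6 + 7/2)² = 8 - (-5/2)² = 8 - 1*25/4 = 8 - 25/4 = 7/4 ≈ 1.7500)
W*t(8 - 1*(-5)) = 7*(8 - 1*(-5))/4 = 7*(8 + 5)/4 = (7/4)*13 = 91/4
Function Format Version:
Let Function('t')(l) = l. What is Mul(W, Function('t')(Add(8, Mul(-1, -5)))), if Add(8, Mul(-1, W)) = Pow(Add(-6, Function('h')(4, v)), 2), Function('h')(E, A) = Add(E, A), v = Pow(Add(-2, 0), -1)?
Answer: Rational(91, 4) ≈ 22.750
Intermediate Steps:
v = Rational(-1, 2) (v = Pow(-2, -1) = Rational(-1, 2) ≈ -0.50000)
Function('h')(E, A) = Add(A, E)
W = Rational(7, 4) (W = Add(8, Mul(-1, Pow(Add(-6, Add(Rational(-1, 2), 4)), 2))) = Add(8, Mul(-1, Pow(Add(-6, Rational(7, 2)), 2))) = Add(8, Mul(-1, Pow(Rational(-5, 2), 2))) = Add(8, Mul(-1, Rational(25, 4))) = Add(8, Rational(-25, 4)) = Rational(7, 4) ≈ 1.7500)
Mul(W, Function('t')(Add(8, Mul(-1, -5)))) = Mul(Rational(7, 4), Add(8, Mul(-1, -5))) = Mul(Rational(7, 4), Add(8, 5)) = Mul(Rational(7, 4), 13) = Rational(91, 4)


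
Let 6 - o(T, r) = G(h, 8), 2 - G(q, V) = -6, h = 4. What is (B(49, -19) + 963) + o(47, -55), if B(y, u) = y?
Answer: 1010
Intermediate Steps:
G(q, V) = 8 (G(q, V) = 2 - 1*(-6) = 2 + 6 = 8)
o(T, r) = -2 (o(T, r) = 6 - 1*8 = 6 - 8 = -2)
(B(49, -19) + 963) + o(47, -55) = (49 + 963) - 2 = 1012 - 2 = 1010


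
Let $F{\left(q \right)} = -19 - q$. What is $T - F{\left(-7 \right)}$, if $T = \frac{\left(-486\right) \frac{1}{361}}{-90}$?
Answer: $\frac{21687}{1805} \approx 12.015$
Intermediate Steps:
$T = \frac{27}{1805}$ ($T = \left(-486\right) \frac{1}{361} \left(- \frac{1}{90}\right) = \left(- \frac{486}{361}\right) \left(- \frac{1}{90}\right) = \frac{27}{1805} \approx 0.014958$)
$T - F{\left(-7 \right)} = \frac{27}{1805} - \left(-19 - -7\right) = \frac{27}{1805} - \left(-19 + 7\right) = \frac{27}{1805} - -12 = \frac{27}{1805} + 12 = \frac{21687}{1805}$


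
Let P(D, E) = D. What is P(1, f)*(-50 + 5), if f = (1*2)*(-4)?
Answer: -45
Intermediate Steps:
f = -8 (f = 2*(-4) = -8)
P(1, f)*(-50 + 5) = 1*(-50 + 5) = 1*(-45) = -45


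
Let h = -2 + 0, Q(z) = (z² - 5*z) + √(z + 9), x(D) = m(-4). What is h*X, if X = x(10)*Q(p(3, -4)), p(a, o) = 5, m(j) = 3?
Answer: -6*√14 ≈ -22.450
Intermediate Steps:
x(D) = 3
Q(z) = z² + √(9 + z) - 5*z (Q(z) = (z² - 5*z) + √(9 + z) = z² + √(9 + z) - 5*z)
X = 3*√14 (X = 3*(5² + √(9 + 5) - 5*5) = 3*(25 + √14 - 25) = 3*√14 ≈ 11.225)
h = -2
h*X = -6*√14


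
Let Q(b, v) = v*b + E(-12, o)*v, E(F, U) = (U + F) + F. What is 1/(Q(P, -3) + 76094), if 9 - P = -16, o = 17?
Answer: 1/76040 ≈ 1.3151e-5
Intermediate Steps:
P = 25 (P = 9 - 1*(-16) = 9 + 16 = 25)
E(F, U) = U + 2*F (E(F, U) = (F + U) + F = U + 2*F)
Q(b, v) = -7*v + b*v (Q(b, v) = v*b + (17 + 2*(-12))*v = b*v + (17 - 24)*v = b*v - 7*v = -7*v + b*v)
1/(Q(P, -3) + 76094) = 1/(-3*(-7 + 25) + 76094) = 1/(-3*18 + 76094) = 1/(-54 + 76094) = 1/76040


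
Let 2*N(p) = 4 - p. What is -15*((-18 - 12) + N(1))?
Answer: 855/2 ≈ 427.50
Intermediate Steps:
N(p) = 2 - p/2 (N(p) = (4 - p)/2 = 2 - p/2)
-15*((-18 - 12) + N(1)) = -15*((-18 - 12) + (2 - ½*1)) = -15*(-30 + (2 - ½)) = -15*(-30 + 3/2) = -15*(-57/2) = 855/2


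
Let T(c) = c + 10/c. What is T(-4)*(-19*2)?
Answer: 247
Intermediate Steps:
T(-4)*(-19*2) = (-4 + 10/(-4))*(-19*2) = (-4 + 10*(-1/4))*(-38) = (-4 - 5/2)*(-38) = -13/2*(-38) = 247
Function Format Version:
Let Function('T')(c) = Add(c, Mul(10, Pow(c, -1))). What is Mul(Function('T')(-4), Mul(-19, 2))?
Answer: 247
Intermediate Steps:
Mul(Function('T')(-4), Mul(-19, 2)) = Mul(Add(-4, Mul(10, Pow(-4, -1))), Mul(-19, 2)) = Mul(Add(-4, Mul(10, Rational(-1, 4))), -38) = Mul(Add(-4, Rational(-5, 2)), -38) = Mul(Rational(-13, 2), -38) = 247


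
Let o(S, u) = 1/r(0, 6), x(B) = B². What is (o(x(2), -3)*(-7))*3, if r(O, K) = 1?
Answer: -21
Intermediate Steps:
o(S, u) = 1 (o(S, u) = 1/1 = 1)
(o(x(2), -3)*(-7))*3 = (1*(-7))*3 = -7*3 = -21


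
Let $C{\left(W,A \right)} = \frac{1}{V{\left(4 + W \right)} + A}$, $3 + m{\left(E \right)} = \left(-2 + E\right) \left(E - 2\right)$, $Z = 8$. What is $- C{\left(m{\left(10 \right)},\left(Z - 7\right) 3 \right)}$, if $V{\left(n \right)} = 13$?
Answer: $- \frac{1}{16} \approx -0.0625$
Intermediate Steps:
$m{\left(E \right)} = -3 + \left(-2 + E\right)^{2}$ ($m{\left(E \right)} = -3 + \left(-2 + E\right) \left(E - 2\right) = -3 + \left(-2 + E\right) \left(-2 + E\right) = -3 + \left(-2 + E\right)^{2}$)
$C{\left(W,A \right)} = \frac{1}{13 + A}$
$- C{\left(m{\left(10 \right)},\left(Z - 7\right) 3 \right)} = - \frac{1}{13 + \left(8 - 7\right) 3} = - \frac{1}{13 + 1 \cdot 3} = - \frac{1}{13 + 3} = - \frac{1}{16}$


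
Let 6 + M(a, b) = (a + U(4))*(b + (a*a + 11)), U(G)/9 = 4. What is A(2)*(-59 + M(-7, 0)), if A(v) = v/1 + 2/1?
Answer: 6700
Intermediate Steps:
U(G) = 36 (U(G) = 9*4 = 36)
A(v) = 2 + v (A(v) = v*1 + 2*1 = v + 2 = 2 + v)
M(a, b) = -6 + (36 + a)*(11 + b + a²) (M(a, b) = -6 + (a + 36)*(b + (a*a + 11)) = -6 + (36 + a)*(b + (a² + 11)) = -6 + (36 + a)*(b + (11 + a²)) = -6 + (36 + a)*(11 + b + a²))
A(2)*(-59 + M(-7, 0)) = (2 + 2)*(-59 + (390 + (-7)³ + 11*(-7) + 36*0 + 36*(-7)² - 7*0)) = 4*(-59 + (390 - 343 - 77 + 0 + 36*49 + 0)) = 4*(-59 + (390 - 343 - 77 + 0 + 1764 + 0)) = 4*(-59 + 1734) = 4*1675 = 6700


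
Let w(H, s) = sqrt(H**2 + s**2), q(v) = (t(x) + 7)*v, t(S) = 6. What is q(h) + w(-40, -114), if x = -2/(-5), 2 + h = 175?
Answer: 2249 + 2*sqrt(3649) ≈ 2369.8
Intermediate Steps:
h = 173 (h = -2 + 175 = 173)
x = 2/5 (x = -2*(-1/5) = 2/5 ≈ 0.40000)
q(v) = 13*v (q(v) = (6 + 7)*v = 13*v)
q(h) + w(-40, -114) = 13*173 + sqrt((-40)**2 + (-114)**2) = 2249 + sqrt(1600 + 12996) = 2249 + sqrt(14596) = 2249 + 2*sqrt(3649)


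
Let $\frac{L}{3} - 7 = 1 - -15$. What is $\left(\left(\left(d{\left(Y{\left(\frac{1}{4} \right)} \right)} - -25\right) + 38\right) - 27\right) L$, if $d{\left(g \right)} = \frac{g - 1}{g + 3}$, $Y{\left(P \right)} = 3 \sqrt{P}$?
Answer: $\frac{7475}{3} \approx 2491.7$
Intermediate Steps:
$L = 69$ ($L = 21 + 3 \left(1 - -15\right) = 21 + 3 \left(1 + 15\right) = 21 + 3 \cdot 16 = 21 + 48 = 69$)
$d{\left(g \right)} = \frac{-1 + g}{3 + g}$
$\left(\left(\left(d{\left(Y{\left(\frac{1}{4} \right)} \right)} - -25\right) + 38\right) - 27\right) L = \left(\left(\left(\frac{-1 + 3 \sqrt{\frac{1}{4}}}{3 + 3 \sqrt{\frac{1}{4}}} - -25\right) + 38\right) - 27\right) 69 = \left(\left(\left(\frac{-1 + \frac{3}{2}}{3 + \frac{3}{2}} + 25\right) + 38\right) - 27\right) 69 = \left(\left(\left(\frac{1}{\frac{9}{2}} \cdot \frac{1}{2} + 25\right) + 38\right) - 27\right) 69 = \left(\left(\left(\frac{2}{9} \cdot \frac{1}{2} + 25\right) + 38\right) - 27\right) 69 = \left(\left(\left(\frac{1}{9} + 25\right) + 38\right) - 27\right) 69 = \left(\left(\frac{226}{9} + 38\right) - 27\right) 69 = \left(\frac{568}{9} - 27\right) 69 = \frac{325}{9} \cdot 69 = \frac{7475}{3}$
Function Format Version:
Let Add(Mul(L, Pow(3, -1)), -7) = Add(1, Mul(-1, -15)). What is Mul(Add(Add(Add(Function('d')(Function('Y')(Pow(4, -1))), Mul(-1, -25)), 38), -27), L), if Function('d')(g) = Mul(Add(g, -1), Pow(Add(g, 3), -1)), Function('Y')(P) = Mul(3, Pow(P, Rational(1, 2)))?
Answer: Rational(7475, 3) ≈ 2491.7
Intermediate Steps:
L = 69 (L = Add(21, Mul(3, Add(1, Mul(-1, -15)))) = Add(21, Mul(3, Add(1, 15))) = Add(21, Mul(3, 16)) = Add(21, 48) = 69)
Function('d')(g) = Mul(Pow(Add(3, g), -1), Add(-1, g)) (Function('d')(g) = Mul(Add(-1, g), Pow(Add(3, g), -1)) = Mul(Pow(Add(3, g), -1), Add(-1, g)))
Mul(Add(Add(Add(Function('d')(Function('Y')(Pow(4, -1))), Mul(-1, -25)), 38), -27), L) = Mul(Add(Add(Add(Mul(Pow(Add(3, Mul(3, Pow(Pow(4, -1), Rational(1, 2)))), -1), Add(-1, Mul(3, Pow(Pow(4, -1), Rational(1, 2))))), Mul(-1, -25)), 38), -27), 69) = Mul(Add(Add(Add(Mul(Pow(Add(3, Mul(3, Pow(Rational(1, 4), Rational(1, 2)))), -1), Add(-1, Mul(3, Pow(Rational(1, 4), Rational(1, 2))))), 25), 38), -27), 69) = Mul(Add(Add(Add(Mul(Pow(Add(3, Mul(3, Rational(1, 2))), -1), Add(-1, Mul(3, Rational(1, 2)))), 25), 38), -27), 69) = Mul(Add(Add(Add(Mul(Pow(Add(3, Rational(3, 2)), -1), Add(-1, Rational(3, 2))), 25), 38), -27), 69) = Mul(Add(Add(Add(Mul(Pow(Rational(9, 2), -1), Rational(1, 2)), 25), 38), -27), 69) = Mul(Add(Add(Add(Mul(Rational(2, 9), Rational(1, 2)), 25), 38), -27), 69) = Mul(Add(Add(Add(Rational(1, 9), 25), 38), -27), 69) = Mul(Add(Add(Rational(226, 9), 38), -27), 69) = Mul(Add(Rational(568, 9), -27), 69) = Mul(Rational(325, 9), 69) = Rational(7475, 3)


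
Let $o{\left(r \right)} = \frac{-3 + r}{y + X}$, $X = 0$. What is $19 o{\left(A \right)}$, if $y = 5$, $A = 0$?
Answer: $- \frac{57}{5} \approx -11.4$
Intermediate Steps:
$o{\left(r \right)} = - \frac{3}{5} + \frac{r}{5}$ ($o{\left(r \right)} = \frac{-3 + r}{5 + 0} = \frac{-3 + r}{5} = \left(-3 + r\right) \frac{1}{5} = - \frac{3}{5} + \frac{r}{5}$)
$19 o{\left(A \right)} = 19 \left(- \frac{3}{5} + \frac{1}{5} \cdot 0\right) = 19 \left(- \frac{3}{5} + 0\right) = 19 \left(- \frac{3}{5}\right) = - \frac{57}{5}$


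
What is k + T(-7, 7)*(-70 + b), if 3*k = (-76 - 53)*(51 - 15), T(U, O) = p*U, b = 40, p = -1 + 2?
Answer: -1338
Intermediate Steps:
p = 1
T(U, O) = U (T(U, O) = 1*U = U)
k = -1548 (k = ((-76 - 53)*(51 - 15))/3 = (-129*36)/3 = (⅓)*(-4644) = -1548)
k + T(-7, 7)*(-70 + b) = -1548 - 7*(-70 + 40) = -1548 - 7*(-30) = -1548 + 210 = -1338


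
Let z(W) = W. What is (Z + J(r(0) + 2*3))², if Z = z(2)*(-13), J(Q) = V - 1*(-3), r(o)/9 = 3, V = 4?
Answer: 361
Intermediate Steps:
r(o) = 27 (r(o) = 9*3 = 27)
J(Q) = 7 (J(Q) = 4 - 1*(-3) = 4 + 3 = 7)
Z = -26 (Z = 2*(-13) = -26)
(Z + J(r(0) + 2*3))² = (-26 + 7)² = (-19)² = 361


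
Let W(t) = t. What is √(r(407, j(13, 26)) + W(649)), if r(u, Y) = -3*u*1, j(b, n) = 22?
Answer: 2*I*√143 ≈ 23.917*I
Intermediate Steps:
r(u, Y) = -3*u
√(r(407, j(13, 26)) + W(649)) = √(-3*407 + 649) = √(-1221 + 649) = √(-572) = 2*I*√143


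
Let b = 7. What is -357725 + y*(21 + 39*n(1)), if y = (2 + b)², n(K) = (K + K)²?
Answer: -343388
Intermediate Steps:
n(K) = 4*K² (n(K) = (2*K)² = 4*K²)
y = 81 (y = (2 + 7)² = 9² = 81)
-357725 + y*(21 + 39*n(1)) = -357725 + 81*(21 + 39*(4*1²)) = -357725 + 81*(21 + 39*(4*1)) = -357725 + 81*(21 + 39*4) = -357725 + 81*(21 + 156) = -357725 + 81*177 = -357725 + 14337 = -343388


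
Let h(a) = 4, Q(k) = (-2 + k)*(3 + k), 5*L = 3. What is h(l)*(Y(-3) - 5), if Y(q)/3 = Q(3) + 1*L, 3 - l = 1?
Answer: 296/5 ≈ 59.200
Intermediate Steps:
L = ⅗ (L = (⅕)*3 = ⅗ ≈ 0.60000)
l = 2 (l = 3 - 1*1 = 3 - 1 = 2)
Y(q) = 99/5 (Y(q) = 3*((-6 + 3 + 3²) + 1*(⅗)) = 3*((-6 + 3 + 9) + ⅗) = 3*(6 + ⅗) = 3*(33/5) = 99/5)
h(l)*(Y(-3) - 5) = 4*(99/5 - 5) = 4*(74/5) = 296/5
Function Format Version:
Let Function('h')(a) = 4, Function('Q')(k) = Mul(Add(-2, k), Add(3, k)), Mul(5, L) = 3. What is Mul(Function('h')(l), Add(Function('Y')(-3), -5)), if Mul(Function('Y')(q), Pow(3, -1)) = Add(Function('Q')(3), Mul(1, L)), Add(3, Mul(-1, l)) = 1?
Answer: Rational(296, 5) ≈ 59.200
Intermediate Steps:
L = Rational(3, 5) (L = Mul(Rational(1, 5), 3) = Rational(3, 5) ≈ 0.60000)
l = 2 (l = Add(3, Mul(-1, 1)) = Add(3, -1) = 2)
Function('Y')(q) = Rational(99, 5) (Function('Y')(q) = Mul(3, Add(Add(-6, 3, Pow(3, 2)), Mul(1, Rational(3, 5)))) = Mul(3, Add(Add(-6, 3, 9), Rational(3, 5))) = Mul(3, Add(6, Rational(3, 5))) = Mul(3, Rational(33, 5)) = Rational(99, 5))
Mul(Function('h')(l), Add(Function('Y')(-3), -5)) = Mul(4, Add(Rational(99, 5), -5)) = Mul(4, Rational(74, 5)) = Rational(296, 5)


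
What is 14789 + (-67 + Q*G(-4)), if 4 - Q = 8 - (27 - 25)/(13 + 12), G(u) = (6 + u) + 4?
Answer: 367462/25 ≈ 14698.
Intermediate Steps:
G(u) = 10 + u
Q = -98/25 (Q = 4 - (8 - (27 - 25)/(13 + 12)) = 4 - (8 - 2/25) = 4 - 1*198/25 = 4 - 198/25 = -98/25 ≈ -3.9200)
14789 + (-67 + Q*G(-4)) = 14789 + (-67 - 98*(10 - 4)/25) = 14789 + (-67 - 98/25*6) = 14789 + (-67 - 588/25) = 14789 - 2263/25 = 367462/25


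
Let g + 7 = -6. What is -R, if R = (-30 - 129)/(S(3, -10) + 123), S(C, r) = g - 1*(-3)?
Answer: 159/113 ≈ 1.4071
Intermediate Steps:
g = -13 (g = -7 - 6 = -13)
S(C, r) = -10 (S(C, r) = -13 - 1*(-3) = -13 + 3 = -10)
R = -159/113 (R = (-30 - 129)/(-10 + 123) = -159/113 ≈ -1.4071)
-R = -1*(-159/113) = 159/113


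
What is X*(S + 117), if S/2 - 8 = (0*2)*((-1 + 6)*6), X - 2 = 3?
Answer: 665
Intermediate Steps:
X = 5 (X = 2 + 3 = 5)
S = 16 (S = 16 + 2*((0*2)*((-1 + 6)*6)) = 16 + 2*(0*(5*6)) = 16 + 2*(0*30) = 16 + 2*0 = 16 + 0 = 16)
X*(S + 117) = 5*(16 + 117) = 5*133 = 665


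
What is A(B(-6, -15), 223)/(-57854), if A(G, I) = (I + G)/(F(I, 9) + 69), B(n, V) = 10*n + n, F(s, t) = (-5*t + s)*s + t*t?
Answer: -157/2305134776 ≈ -6.8109e-8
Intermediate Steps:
F(s, t) = t**2 + s*(s - 5*t) (F(s, t) = (s - 5*t)*s + t**2 = s*(s - 5*t) + t**2 = t**2 + s*(s - 5*t))
B(n, V) = 11*n
A(G, I) = (G + I)/(150 + I**2 - 45*I) (A(G, I) = (I + G)/((I**2 + 9**2 - 5*I*9) + 69) = (G + I)/((I**2 + 81 - 45*I) + 69) = (G + I)/((81 + I**2 - 45*I) + 69) = (G + I)/(150 + I**2 - 45*I))
A(B(-6, -15), 223)/(-57854) = ((11*(-6) + 223)/(150 + 223**2 - 45*223))/(-57854) = ((-66 + 223)/(150 + 49729 - 10035))*(-1/57854) = (157/39844)*(-1/57854) = -157/2305134776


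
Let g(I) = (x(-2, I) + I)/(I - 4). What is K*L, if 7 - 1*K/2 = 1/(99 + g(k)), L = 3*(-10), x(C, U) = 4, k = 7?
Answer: -32295/77 ≈ -419.42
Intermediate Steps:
g(I) = (4 + I)/(-4 + I) (g(I) = (4 + I)/(I - 4) = (4 + I)/(-4 + I))
L = -30
K = 2153/154 (K = 14 - 2/(99 + (4 + 7)/(-4 + 7)) = 14 - 2/(99 + 11/3) = 14 - 2/308/3 = 14 - 2*3/308 = 14 - 3/154 = 2153/154 ≈ 13.981)
K*L = (2153/154)*(-30) = -32295/77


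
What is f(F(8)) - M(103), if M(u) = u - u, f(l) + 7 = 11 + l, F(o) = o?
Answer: 12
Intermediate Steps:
f(l) = 4 + l (f(l) = -7 + (11 + l) = 4 + l)
M(u) = 0
f(F(8)) - M(103) = (4 + 8) - 1*0 = 12 + 0 = 12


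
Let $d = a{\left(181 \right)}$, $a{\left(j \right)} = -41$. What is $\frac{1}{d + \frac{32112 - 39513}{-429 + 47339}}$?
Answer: $- \frac{46910}{1930711} \approx -0.024297$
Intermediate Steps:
$d = -41$
$\frac{1}{d + \frac{32112 - 39513}{-429 + 47339}} = \frac{1}{-41 + \frac{32112 - 39513}{-429 + 47339}} = \frac{1}{-41 - \frac{7401}{46910}} = \frac{1}{- \frac{1930711}{46910}} = - \frac{46910}{1930711}$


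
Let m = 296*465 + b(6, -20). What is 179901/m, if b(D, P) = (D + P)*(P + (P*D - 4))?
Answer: 59967/46552 ≈ 1.2882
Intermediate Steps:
b(D, P) = (D + P)*(-4 + P + D*P) (b(D, P) = (D + P)*(P + (D*P - 4)) = (D + P)*(P + (-4 + D*P)) = (D + P)*(-4 + P + D*P))
m = 139656 (m = 296*465 + ((-20)² - 4*6 - 4*(-20) + 6*(-20) + 6*(-20)² - 20*6²) = 137640 + (400 - 24 + 80 - 120 + 6*400 - 20*36) = 137640 + (400 - 24 + 80 - 120 + 2400 - 720) = 137640 + 2016 = 139656)
179901/m = 179901/139656 = 179901*(1/139656) = 59967/46552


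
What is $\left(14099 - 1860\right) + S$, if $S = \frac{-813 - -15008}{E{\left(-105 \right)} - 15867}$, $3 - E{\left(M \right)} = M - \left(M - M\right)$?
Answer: $\frac{11344718}{927} \approx 12238.0$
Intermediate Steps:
$E{\left(M \right)} = 3 - M$ ($E{\left(M \right)} = 3 - \left(M - \left(M - M\right)\right) = 3 - \left(M - 0\right) = 3 - \left(M + 0\right) = 3 - M$)
$S = - \frac{835}{927}$ ($S = \frac{-813 - -15008}{\left(3 - -105\right) - 15867} = \frac{-813 + 15008}{\left(3 + 105\right) - 15867} = \frac{14195}{108 - 15867} = \frac{14195}{-15759} = 14195 \left(- \frac{1}{15759}\right) = - \frac{835}{927} \approx -0.90075$)
$\left(14099 - 1860\right) + S = \left(14099 - 1860\right) - \frac{835}{927} = 12239 - \frac{835}{927} = \frac{11344718}{927}$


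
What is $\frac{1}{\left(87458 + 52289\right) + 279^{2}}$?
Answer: $\frac{1}{217588} \approx 4.5958 \cdot 10^{-6}$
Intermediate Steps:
$\frac{1}{\left(87458 + 52289\right) + 279^{2}} = \frac{1}{139747 + 77841} = \frac{1}{217588}$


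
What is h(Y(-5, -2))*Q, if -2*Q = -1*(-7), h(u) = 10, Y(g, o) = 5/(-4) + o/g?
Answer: -35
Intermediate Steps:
Y(g, o) = -5/4 + o/g (Y(g, o) = 5*(-1/4) + o/g = -5/4 + o/g)
Q = -7/2 (Q = -(-1)*(-7)/2 = -1/2*7 = -7/2 ≈ -3.5000)
h(Y(-5, -2))*Q = 10*(-7/2) = -35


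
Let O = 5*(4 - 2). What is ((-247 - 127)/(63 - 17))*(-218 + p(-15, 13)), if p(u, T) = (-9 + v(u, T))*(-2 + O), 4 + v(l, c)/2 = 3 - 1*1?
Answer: 2618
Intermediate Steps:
v(l, c) = -4 (v(l, c) = -8 + 2*(3 - 1*1) = -8 + 2*(3 - 1) = -8 + 2*2 = -8 + 4 = -4)
O = 10 (O = 5*2 = 10)
p(u, T) = -104 (p(u, T) = (-9 - 4)*(-2 + 10) = -13*8 = -104)
((-247 - 127)/(63 - 17))*(-218 + p(-15, 13)) = ((-247 - 127)/(63 - 17))*(-218 - 104) = -374/46*(-322) = -374*1/46*(-322) = -187/23*(-322) = 2618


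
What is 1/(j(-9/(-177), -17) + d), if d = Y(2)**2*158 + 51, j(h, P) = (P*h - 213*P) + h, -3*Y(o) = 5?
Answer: 531/2182450 ≈ 0.00024330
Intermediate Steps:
Y(o) = -5/3 (Y(o) = -1/3*5 = -5/3)
j(h, P) = h - 213*P + P*h (j(h, P) = (-213*P + P*h) + h = h - 213*P + P*h)
d = 4409/9 (d = (-5/3)**2*158 + 51 = (25/9)*158 + 51 = 3950/9 + 51 = 4409/9 ≈ 489.89)
1/(j(-9/(-177), -17) + d) = 1/((-9/(-177) - 213*(-17) - (-153)/(-177)) + 4409/9) = 1/((-9*(-1/177) + 3621 - (-153)*(-1)/177) + 4409/9) = 1/((3/59 + 3621 - 17*3/59) + 4409/9) = 1/((3/59 + 3621 - 51/59) + 4409/9) = 1/(213591/59 + 4409/9) = 1/(2182450/531) = 531/2182450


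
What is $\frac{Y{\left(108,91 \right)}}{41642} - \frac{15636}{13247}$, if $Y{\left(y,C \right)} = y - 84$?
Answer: $- \frac{325398192}{275815787} \approx -1.1798$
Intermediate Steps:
$Y{\left(y,C \right)} = -84 + y$
$\frac{Y{\left(108,91 \right)}}{41642} - \frac{15636}{13247} = \frac{-84 + 108}{41642} - \frac{15636}{13247} = 24 \cdot \frac{1}{41642} - \frac{15636}{13247} = \frac{12}{20821} - \frac{15636}{13247} = - \frac{325398192}{275815787}$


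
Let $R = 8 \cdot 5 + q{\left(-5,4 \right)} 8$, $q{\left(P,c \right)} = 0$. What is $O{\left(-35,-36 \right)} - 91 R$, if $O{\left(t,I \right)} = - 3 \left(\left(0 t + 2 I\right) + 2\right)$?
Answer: $-3430$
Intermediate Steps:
$R = 40$ ($R = 8 \cdot 5 + 0 \cdot 8 = 40 + 0 = 40$)
$O{\left(t,I \right)} = -6 - 6 I$ ($O{\left(t,I \right)} = - 3 \left(\left(0 + 2 I\right) + 2\right) = - 3 \left(2 I + 2\right) = - 3 \left(2 + 2 I\right) = -6 - 6 I$)
$O{\left(-35,-36 \right)} - 91 R = \left(-6 - -216\right) - 3640 = \left(-6 + 216\right) - 3640 = 210 - 3640 = -3430$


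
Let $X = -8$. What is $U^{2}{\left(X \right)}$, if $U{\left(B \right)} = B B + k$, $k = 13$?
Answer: $5929$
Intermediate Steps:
$U{\left(B \right)} = 13 + B^{2}$ ($U{\left(B \right)} = B B + 13 = B^{2} + 13 = 13 + B^{2}$)
$U^{2}{\left(X \right)} = \left(13 + \left(-8\right)^{2}\right)^{2} = \left(13 + 64\right)^{2} = 77^{2} = 5929$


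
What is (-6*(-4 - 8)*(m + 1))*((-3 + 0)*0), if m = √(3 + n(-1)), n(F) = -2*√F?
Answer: 0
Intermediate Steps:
m = √(3 - 2*I) ≈ 1.8174 - 0.55025*I
(-6*(-4 - 8)*(m + 1))*((-3 + 0)*0) = (-6*(-4 - 8)*(√(3 - 2*I) + 1))*((-3 + 0)*0) = (-(-72)*(1 + √(3 - 2*I)))*(-3*0) = -6*(-12 - 12*√(3 - 2*I))*0 = (72 + 72*√(3 - 2*I))*0 = 0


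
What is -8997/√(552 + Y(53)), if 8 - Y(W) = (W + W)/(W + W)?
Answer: -8997*√559/559 ≈ -380.53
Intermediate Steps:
Y(W) = 7 (Y(W) = 8 - (W + W)/(W + W) = 8 - 2*W/(2*W) = 8 - 2*W*1/(2*W) = 8 - 1*1 = 8 - 1 = 7)
-8997/√(552 + Y(53)) = -8997/√(552 + 7) = -8997*√559/559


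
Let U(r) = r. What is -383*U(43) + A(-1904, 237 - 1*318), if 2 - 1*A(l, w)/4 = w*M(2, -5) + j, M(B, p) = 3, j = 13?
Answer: -15541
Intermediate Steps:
A(l, w) = -44 - 12*w (A(l, w) = 8 - 4*(w*3 + 13) = 8 - 4*(3*w + 13) = 8 - 4*(13 + 3*w) = 8 + (-52 - 12*w) = -44 - 12*w)
-383*U(43) + A(-1904, 237 - 1*318) = -383*43 + (-44 - 12*(237 - 1*318)) = -16469 + (-44 - 12*(237 - 318)) = -16469 + (-44 - 12*(-81)) = -16469 + (-44 + 972) = -16469 + 928 = -15541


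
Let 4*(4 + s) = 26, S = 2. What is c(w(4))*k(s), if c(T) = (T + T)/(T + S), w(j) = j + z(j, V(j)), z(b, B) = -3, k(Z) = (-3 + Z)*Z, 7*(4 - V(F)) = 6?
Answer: -⅚ ≈ -0.83333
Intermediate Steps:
V(F) = 22/7 (V(F) = 4 - ⅐*6 = 4 - 6/7 = 22/7)
s = 5/2 (s = -4 + (¼)*26 = -4 + 13/2 = 5/2 ≈ 2.5000)
k(Z) = Z*(-3 + Z)
w(j) = -3 + j (w(j) = j - 3 = -3 + j)
c(T) = 2*T/(2 + T) (c(T) = (T + T)/(T + 2) = (2*T)/(2 + T) = 2*T/(2 + T))
c(w(4))*k(s) = (2*(-3 + 4)/(2 + (-3 + 4)))*(5*(-3 + 5/2)/2) = (2*1/(2 + 1))*((5/2)*(-½)) = (2*1/3)*(-5/4) = (2*1*(⅓))*(-5/4) = (⅔)*(-5/4) = -⅚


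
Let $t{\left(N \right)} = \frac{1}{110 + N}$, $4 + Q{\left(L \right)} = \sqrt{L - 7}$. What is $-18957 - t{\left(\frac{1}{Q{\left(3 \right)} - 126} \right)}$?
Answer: $- \frac{3876894156867}{204509801} - \frac{2 i}{204509801} \approx -18957.0 - 9.7795 \cdot 10^{-9} i$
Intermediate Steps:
$Q{\left(L \right)} = -4 + \sqrt{-7 + L}$ ($Q{\left(L \right)} = -4 + \sqrt{L - 7} = -4 + \sqrt{-7 + L}$)
$-18957 - t{\left(\frac{1}{Q{\left(3 \right)} - 126} \right)} = -18957 - \frac{1}{110 + \frac{1}{\left(-4 + \sqrt{-7 + 3}\right) - 126}} = -18957 - \frac{1}{110 + \frac{1}{\left(-4 + \sqrt{-4}\right) - 126}} = -18957 - \frac{1}{110 + \frac{1}{\left(-4 + 2 i\right) - 126}} = -18957 - \frac{1}{110 + \frac{1}{-130 + 2 i}} = -18957 - \frac{1}{110 + \frac{-130 - 2 i}{16904}}$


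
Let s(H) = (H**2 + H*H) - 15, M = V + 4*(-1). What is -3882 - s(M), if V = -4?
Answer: -3995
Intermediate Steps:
M = -8 (M = -4 + 4*(-1) = -4 - 4 = -8)
s(H) = -15 + 2*H**2 (s(H) = (H**2 + H**2) - 15 = 2*H**2 - 15 = -15 + 2*H**2)
-3882 - s(M) = -3882 - (-15 + 2*(-8)**2) = -3882 - (-15 + 2*64) = -3882 - (-15 + 128) = -3882 - 1*113 = -3882 - 113 = -3995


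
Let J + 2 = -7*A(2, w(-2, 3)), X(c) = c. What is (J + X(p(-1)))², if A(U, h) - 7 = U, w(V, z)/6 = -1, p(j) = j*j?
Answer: 4096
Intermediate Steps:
p(j) = j²
w(V, z) = -6 (w(V, z) = 6*(-1) = -6)
A(U, h) = 7 + U
J = -65 (J = -2 - 7*(7 + 2) = -2 - 7*9 = -2 - 63 = -65)
(J + X(p(-1)))² = (-65 + (-1)²)² = (-65 + 1)² = (-64)² = 4096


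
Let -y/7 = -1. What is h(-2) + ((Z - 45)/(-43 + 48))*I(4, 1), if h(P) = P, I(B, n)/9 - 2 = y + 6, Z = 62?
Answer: 457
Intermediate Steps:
y = 7 (y = -7*(-1) = 7)
I(B, n) = 135 (I(B, n) = 18 + 9*(7 + 6) = 18 + 9*13 = 18 + 117 = 135)
h(-2) + ((Z - 45)/(-43 + 48))*I(4, 1) = -2 + ((62 - 45)/(-43 + 48))*135 = -2 + (17/5)*135 = -2 + 459 = 457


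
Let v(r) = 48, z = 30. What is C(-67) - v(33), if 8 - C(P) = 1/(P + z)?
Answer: -1479/37 ≈ -39.973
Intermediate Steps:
C(P) = 8 - 1/(30 + P) (C(P) = 8 - 1/(P + 30) = 8 - 1/(30 + P))
C(-67) - v(33) = (239 + 8*(-67))/(30 - 67) - 1*48 = (239 - 536)/(-37) - 48 = -1/37*(-297) - 48 = 297/37 - 48 = -1479/37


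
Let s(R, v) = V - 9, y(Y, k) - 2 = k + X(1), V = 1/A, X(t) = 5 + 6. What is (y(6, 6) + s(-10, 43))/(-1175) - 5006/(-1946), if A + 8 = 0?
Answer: 23451333/9146200 ≈ 2.5641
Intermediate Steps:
X(t) = 11
A = -8 (A = -8 + 0 = -8)
V = -1/8 (V = 1/(-8) = -1/8 ≈ -0.12500)
y(Y, k) = 13 + k (y(Y, k) = 2 + (k + 11) = 2 + (11 + k) = 13 + k)
s(R, v) = -73/8 (s(R, v) = -1/8 - 9 = -73/8)
(y(6, 6) + s(-10, 43))/(-1175) - 5006/(-1946) = ((13 + 6) - 73/8)/(-1175) - 5006/(-1946) = (19 - 73/8)*(-1/1175) - 5006*(-1/1946) = (79/8)*(-1/1175) + 2503/973 = -79/9400 + 2503/973 = 23451333/9146200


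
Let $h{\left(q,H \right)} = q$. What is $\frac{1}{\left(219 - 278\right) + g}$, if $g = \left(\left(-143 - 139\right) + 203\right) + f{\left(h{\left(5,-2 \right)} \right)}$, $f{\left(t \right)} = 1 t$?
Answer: $- \frac{1}{133} \approx -0.0075188$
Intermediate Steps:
$f{\left(t \right)} = t$
$g = -74$ ($g = \left(\left(-143 - 139\right) + 203\right) + 5 = \left(-282 + 203\right) + 5 = -79 + 5 = -74$)
$\frac{1}{\left(219 - 278\right) + g} = \frac{1}{\left(219 - 278\right) - 74} = \frac{1}{-59 - 74} = \frac{1}{-133} = - \frac{1}{133}$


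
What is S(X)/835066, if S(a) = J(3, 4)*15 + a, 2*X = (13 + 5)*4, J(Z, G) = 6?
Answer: 63/417533 ≈ 0.00015089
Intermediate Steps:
X = 36 (X = ((13 + 5)*4)/2 = (18*4)/2 = (½)*72 = 36)
S(a) = 90 + a (S(a) = 6*15 + a = 90 + a)
S(X)/835066 = (90 + 36)/835066 = 126*(1/835066) = 63/417533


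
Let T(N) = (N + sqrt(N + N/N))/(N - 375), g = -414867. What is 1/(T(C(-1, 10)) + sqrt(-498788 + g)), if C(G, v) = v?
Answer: 365/(-10 - sqrt(11) + 365*I*sqrt(913655)) ≈ -3.9932e-8 - 0.0010462*I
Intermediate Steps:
T(N) = (N + sqrt(1 + N))/(-375 + N) (T(N) = (N + sqrt(N + 1))/(-375 + N) = (N + sqrt(1 + N))/(-375 + N))
1/(T(C(-1, 10)) + sqrt(-498788 + g)) = 1/((10 + sqrt(1 + 10))/(-375 + 10) + sqrt(-498788 - 414867)) = 1/((10 + sqrt(11))/(-365) + sqrt(-913655)) = 1/(-(10 + sqrt(11))/365 + I*sqrt(913655)) = 1/((-2/73 - sqrt(11)/365) + I*sqrt(913655)) = 1/(-2/73 - sqrt(11)/365 + I*sqrt(913655))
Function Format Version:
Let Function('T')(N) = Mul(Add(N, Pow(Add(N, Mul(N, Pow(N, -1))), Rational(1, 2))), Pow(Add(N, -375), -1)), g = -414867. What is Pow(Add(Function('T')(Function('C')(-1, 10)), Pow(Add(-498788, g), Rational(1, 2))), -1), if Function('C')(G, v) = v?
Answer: Mul(365, Pow(Add(-10, Mul(-1, Pow(11, Rational(1, 2))), Mul(365, I, Pow(913655, Rational(1, 2)))), -1)) ≈ Add(-3.9932e-8, Mul(-0.0010462, I))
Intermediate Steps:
Function('T')(N) = Mul(Pow(Add(-375, N), -1), Add(N, Pow(Add(1, N), Rational(1, 2)))) (Function('T')(N) = Mul(Add(N, Pow(Add(N, 1), Rational(1, 2))), Pow(Add(-375, N), -1)) = Mul(Add(N, Pow(Add(1, N), Rational(1, 2))), Pow(Add(-375, N), -1)) = Mul(Pow(Add(-375, N), -1), Add(N, Pow(Add(1, N), Rational(1, 2)))))
Pow(Add(Function('T')(Function('C')(-1, 10)), Pow(Add(-498788, g), Rational(1, 2))), -1) = Pow(Add(Mul(Pow(Add(-375, 10), -1), Add(10, Pow(Add(1, 10), Rational(1, 2)))), Pow(Add(-498788, -414867), Rational(1, 2))), -1) = Pow(Add(Mul(Pow(-365, -1), Add(10, Pow(11, Rational(1, 2)))), Pow(-913655, Rational(1, 2))), -1) = Pow(Add(Mul(Rational(-1, 365), Add(10, Pow(11, Rational(1, 2)))), Mul(I, Pow(913655, Rational(1, 2)))), -1) = Pow(Add(Add(Rational(-2, 73), Mul(Rational(-1, 365), Pow(11, Rational(1, 2)))), Mul(I, Pow(913655, Rational(1, 2)))), -1) = Pow(Add(Rational(-2, 73), Mul(Rational(-1, 365), Pow(11, Rational(1, 2))), Mul(I, Pow(913655, Rational(1, 2)))), -1)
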